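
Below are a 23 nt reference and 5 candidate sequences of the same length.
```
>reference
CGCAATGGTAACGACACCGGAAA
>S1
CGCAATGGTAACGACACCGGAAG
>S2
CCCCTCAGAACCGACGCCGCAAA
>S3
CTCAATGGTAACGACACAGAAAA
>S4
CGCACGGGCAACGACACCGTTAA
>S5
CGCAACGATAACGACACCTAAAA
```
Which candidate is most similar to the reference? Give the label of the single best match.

S1 differs at 1 position; S2 differs at 9 positions; S3 differs at 3 positions; S4 differs at 5 positions; S5 differs at 4 positions. The closest is S1.

S1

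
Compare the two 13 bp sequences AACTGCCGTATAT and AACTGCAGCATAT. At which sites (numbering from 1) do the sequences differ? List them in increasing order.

Scanning 1-based: 7: C/A; 9: T/C.

7, 9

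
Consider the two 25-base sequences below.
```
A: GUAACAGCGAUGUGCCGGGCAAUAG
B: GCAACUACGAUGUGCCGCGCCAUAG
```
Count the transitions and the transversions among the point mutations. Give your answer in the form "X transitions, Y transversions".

Transitions (purine↔purine or pyrimidine↔pyrimidine): 2 U→C, 7 G→A.
Transversions (purine↔pyrimidine): 6 A→U, 18 G→C, 21 A→C.

2 transitions, 3 transversions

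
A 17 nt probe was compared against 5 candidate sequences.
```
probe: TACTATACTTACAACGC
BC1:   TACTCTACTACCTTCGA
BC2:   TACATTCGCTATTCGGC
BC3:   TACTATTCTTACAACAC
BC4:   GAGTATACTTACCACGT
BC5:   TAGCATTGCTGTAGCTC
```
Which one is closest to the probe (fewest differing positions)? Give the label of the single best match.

Hamming distances to probe — BC1: 6; BC2: 9; BC3: 2; BC4: 4; BC5: 9.
Smallest is BC3 with 2 mismatches.

BC3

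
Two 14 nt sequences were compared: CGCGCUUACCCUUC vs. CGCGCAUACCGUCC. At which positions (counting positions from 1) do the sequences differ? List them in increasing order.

Differences at position 6 (U→A), position 11 (C→G), position 13 (U→C).

6, 11, 13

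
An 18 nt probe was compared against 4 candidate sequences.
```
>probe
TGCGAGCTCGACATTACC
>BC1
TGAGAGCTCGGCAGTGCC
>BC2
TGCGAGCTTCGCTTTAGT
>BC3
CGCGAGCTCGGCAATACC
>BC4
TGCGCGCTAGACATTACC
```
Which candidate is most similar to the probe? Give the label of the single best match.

BC4

Hamming distances to probe — BC1: 4; BC2: 6; BC3: 3; BC4: 2.
Smallest is BC4 with 2 mismatches.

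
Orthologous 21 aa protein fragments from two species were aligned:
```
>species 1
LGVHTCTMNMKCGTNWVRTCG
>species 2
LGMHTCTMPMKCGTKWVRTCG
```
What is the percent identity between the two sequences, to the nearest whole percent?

86%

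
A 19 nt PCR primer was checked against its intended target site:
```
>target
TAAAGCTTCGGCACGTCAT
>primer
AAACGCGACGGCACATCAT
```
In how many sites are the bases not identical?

5

Comparing position by position, 5 sites differ: 1 (T/A), 4 (A/C), 7 (T/G), 8 (T/A), 15 (G/A).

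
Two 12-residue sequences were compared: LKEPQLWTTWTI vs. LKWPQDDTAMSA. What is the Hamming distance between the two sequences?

7

Comparing position by position, 7 positions differ: 3 (E/W), 6 (L/D), 7 (W/D), 9 (T/A), 10 (W/M), 11 (T/S), 12 (I/A).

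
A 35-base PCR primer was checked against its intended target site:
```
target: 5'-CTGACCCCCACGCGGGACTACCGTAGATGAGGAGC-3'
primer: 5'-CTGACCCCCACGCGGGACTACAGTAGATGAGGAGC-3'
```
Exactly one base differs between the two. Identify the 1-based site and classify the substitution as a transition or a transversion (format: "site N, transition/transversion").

Site 22 changes C→A. C is a pyrimidine and A is a purine, so this is a transversion.

site 22, transversion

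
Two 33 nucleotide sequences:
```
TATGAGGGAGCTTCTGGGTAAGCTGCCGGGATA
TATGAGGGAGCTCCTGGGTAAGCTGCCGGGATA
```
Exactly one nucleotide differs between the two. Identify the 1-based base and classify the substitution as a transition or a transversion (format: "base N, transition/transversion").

Base 13 changes T→C. T is a pyrimidine and C is a pyrimidine, so this is a transition.

base 13, transition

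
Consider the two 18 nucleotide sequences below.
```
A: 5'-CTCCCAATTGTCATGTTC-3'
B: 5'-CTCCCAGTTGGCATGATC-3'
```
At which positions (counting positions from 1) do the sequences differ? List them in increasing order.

7, 11, 16

Scanning 1-based: 7: A/G; 11: T/G; 16: T/A.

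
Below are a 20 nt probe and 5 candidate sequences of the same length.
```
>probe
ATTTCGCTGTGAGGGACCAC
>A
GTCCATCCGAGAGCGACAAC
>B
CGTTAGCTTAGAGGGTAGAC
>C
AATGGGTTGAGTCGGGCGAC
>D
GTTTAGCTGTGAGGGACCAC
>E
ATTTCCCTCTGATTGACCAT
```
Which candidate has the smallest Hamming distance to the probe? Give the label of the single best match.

A differs at 9 positions; B differs at 8 positions; C differs at 9 positions; D differs at 2 positions; E differs at 5 positions. The closest is D.

D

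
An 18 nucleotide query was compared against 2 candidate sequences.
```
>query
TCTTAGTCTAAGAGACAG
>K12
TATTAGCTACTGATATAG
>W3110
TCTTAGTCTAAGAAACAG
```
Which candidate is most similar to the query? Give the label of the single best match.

K12 differs at 8 sites; W3110 differs at 1 site. The closest is W3110.

W3110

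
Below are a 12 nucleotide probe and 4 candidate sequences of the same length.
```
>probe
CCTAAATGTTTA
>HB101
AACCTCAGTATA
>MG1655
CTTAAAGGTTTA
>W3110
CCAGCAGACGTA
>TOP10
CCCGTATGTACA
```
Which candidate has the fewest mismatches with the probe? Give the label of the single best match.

MG1655

HB101 differs at 8 sites; MG1655 differs at 2 sites; W3110 differs at 7 sites; TOP10 differs at 5 sites. The closest is MG1655.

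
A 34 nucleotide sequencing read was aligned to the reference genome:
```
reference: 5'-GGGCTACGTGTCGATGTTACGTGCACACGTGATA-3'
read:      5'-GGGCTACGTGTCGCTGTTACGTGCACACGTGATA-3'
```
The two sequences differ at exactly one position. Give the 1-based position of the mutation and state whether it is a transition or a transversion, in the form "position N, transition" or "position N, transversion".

The sequences differ only at position 14: A→C (purine→pyrimidine), a transversion.

position 14, transversion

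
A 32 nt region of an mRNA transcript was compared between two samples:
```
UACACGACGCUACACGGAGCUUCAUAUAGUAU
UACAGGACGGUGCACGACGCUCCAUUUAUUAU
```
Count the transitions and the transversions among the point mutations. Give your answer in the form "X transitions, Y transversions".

3 transitions, 5 transversions

Mismatches (1-based):
site 5: C→G (pyrimidine→purine, transversion)
site 10: C→G (pyrimidine→purine, transversion)
site 12: A→G (purine→purine, transition)
site 17: G→A (purine→purine, transition)
site 18: A→C (purine→pyrimidine, transversion)
site 22: U→C (pyrimidine→pyrimidine, transition)
site 26: A→U (purine→pyrimidine, transversion)
site 29: G→U (purine→pyrimidine, transversion)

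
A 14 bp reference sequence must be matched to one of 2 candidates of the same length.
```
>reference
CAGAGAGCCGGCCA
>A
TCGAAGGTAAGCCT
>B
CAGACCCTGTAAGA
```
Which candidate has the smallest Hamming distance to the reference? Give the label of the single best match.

A differs at 8 positions; B differs at 9 positions. The closest is A.

A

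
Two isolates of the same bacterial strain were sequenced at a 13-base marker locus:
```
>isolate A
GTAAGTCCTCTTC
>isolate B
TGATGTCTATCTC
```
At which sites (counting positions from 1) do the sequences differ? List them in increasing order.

1, 2, 4, 8, 9, 10, 11

Scanning 1-based: 1: G/T; 2: T/G; 4: A/T; 8: C/T; 9: T/A; 10: C/T; 11: T/C.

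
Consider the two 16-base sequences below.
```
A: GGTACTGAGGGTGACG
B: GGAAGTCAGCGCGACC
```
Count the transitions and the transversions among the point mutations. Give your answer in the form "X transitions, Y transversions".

1 transition, 5 transversions

Mismatches (1-based):
site 3: T→A (pyrimidine→purine, transversion)
site 5: C→G (pyrimidine→purine, transversion)
site 7: G→C (purine→pyrimidine, transversion)
site 10: G→C (purine→pyrimidine, transversion)
site 12: T→C (pyrimidine→pyrimidine, transition)
site 16: G→C (purine→pyrimidine, transversion)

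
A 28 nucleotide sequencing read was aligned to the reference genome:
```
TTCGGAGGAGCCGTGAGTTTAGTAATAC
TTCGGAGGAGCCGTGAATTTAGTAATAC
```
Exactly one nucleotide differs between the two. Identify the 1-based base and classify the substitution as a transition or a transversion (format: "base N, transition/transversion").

base 17, transition

The sequences differ only at base 17: G→A (purine→purine), a transition.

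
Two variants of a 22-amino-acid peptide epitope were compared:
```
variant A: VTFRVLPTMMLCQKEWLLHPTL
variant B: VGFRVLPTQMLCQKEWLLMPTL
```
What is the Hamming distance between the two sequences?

Comparing position by position, 3 positions differ: 2 (T/G), 9 (M/Q), 19 (H/M).

3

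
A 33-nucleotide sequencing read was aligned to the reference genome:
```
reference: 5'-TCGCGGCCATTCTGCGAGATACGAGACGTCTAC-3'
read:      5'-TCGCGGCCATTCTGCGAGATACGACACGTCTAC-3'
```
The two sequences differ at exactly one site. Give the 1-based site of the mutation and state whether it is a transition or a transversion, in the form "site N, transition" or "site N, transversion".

site 25, transversion

The sequences differ only at site 25: G→C (purine→pyrimidine), a transversion.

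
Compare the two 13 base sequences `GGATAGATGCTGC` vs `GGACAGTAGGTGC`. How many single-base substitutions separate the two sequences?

Comparing position by position, 4 positions differ: 4 (T/C), 7 (A/T), 8 (T/A), 10 (C/G).

4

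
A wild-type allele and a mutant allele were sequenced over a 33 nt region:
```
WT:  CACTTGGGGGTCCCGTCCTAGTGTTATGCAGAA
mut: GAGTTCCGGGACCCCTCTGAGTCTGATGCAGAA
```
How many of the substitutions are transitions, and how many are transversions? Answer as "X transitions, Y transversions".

Mismatches (1-based):
base 1: C→G (pyrimidine→purine, transversion)
base 3: C→G (pyrimidine→purine, transversion)
base 6: G→C (purine→pyrimidine, transversion)
base 7: G→C (purine→pyrimidine, transversion)
base 11: T→A (pyrimidine→purine, transversion)
base 15: G→C (purine→pyrimidine, transversion)
base 18: C→T (pyrimidine→pyrimidine, transition)
base 19: T→G (pyrimidine→purine, transversion)
base 23: G→C (purine→pyrimidine, transversion)
base 25: T→G (pyrimidine→purine, transversion)

1 transition, 9 transversions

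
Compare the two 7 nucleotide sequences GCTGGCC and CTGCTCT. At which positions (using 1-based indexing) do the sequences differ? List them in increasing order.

1, 2, 3, 4, 5, 7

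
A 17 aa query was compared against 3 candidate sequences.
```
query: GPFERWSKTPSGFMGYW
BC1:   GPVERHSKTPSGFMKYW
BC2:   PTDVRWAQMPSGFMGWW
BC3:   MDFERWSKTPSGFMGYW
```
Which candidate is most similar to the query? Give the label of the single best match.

BC3

BC1 differs at 3 residues; BC2 differs at 8 residues; BC3 differs at 2 residues. The closest is BC3.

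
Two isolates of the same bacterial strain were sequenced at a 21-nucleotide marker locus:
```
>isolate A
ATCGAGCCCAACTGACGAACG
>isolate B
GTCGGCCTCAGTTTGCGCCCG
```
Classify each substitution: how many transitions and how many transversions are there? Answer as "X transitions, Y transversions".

Transitions (purine↔purine or pyrimidine↔pyrimidine): 1 A→G, 5 A→G, 8 C→T, 11 A→G, 12 C→T, 15 A→G.
Transversions (purine↔pyrimidine): 6 G→C, 14 G→T, 18 A→C, 19 A→C.

6 transitions, 4 transversions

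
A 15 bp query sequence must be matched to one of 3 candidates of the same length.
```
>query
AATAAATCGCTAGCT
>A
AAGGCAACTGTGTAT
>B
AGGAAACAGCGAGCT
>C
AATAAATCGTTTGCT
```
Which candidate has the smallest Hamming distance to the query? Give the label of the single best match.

C

A differs at 9 sites; B differs at 5 sites; C differs at 2 sites. The closest is C.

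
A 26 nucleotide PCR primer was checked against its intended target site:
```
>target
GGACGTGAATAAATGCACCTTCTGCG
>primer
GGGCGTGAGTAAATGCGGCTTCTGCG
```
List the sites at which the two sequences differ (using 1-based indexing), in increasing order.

3, 9, 17, 18

Scanning 1-based: 3: A/G; 9: A/G; 17: A/G; 18: C/G.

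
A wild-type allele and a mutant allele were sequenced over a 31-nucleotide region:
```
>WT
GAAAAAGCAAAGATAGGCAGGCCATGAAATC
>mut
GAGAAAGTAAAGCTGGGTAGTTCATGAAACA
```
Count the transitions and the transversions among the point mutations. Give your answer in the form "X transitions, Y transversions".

6 transitions, 3 transversions

Transitions (purine↔purine or pyrimidine↔pyrimidine): 3 A→G, 8 C→T, 15 A→G, 18 C→T, 22 C→T, 30 T→C.
Transversions (purine↔pyrimidine): 13 A→C, 21 G→T, 31 C→A.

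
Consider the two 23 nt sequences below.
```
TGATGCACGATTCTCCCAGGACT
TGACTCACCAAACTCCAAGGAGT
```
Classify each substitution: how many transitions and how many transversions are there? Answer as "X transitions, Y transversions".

1 transition, 6 transversions

Mismatches (1-based):
position 4: T→C (pyrimidine→pyrimidine, transition)
position 5: G→T (purine→pyrimidine, transversion)
position 9: G→C (purine→pyrimidine, transversion)
position 11: T→A (pyrimidine→purine, transversion)
position 12: T→A (pyrimidine→purine, transversion)
position 17: C→A (pyrimidine→purine, transversion)
position 22: C→G (pyrimidine→purine, transversion)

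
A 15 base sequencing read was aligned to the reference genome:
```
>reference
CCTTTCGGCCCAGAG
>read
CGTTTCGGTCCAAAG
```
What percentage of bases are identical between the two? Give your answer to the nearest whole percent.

3 positions differ (2, 9, 13), so 12 of 15 match: 12/15 = 80%.

80%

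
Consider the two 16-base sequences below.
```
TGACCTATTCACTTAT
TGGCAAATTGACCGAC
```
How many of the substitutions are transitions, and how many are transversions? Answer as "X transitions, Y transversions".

3 transitions, 4 transversions

Mismatches (1-based):
position 3: A→G (purine→purine, transition)
position 5: C→A (pyrimidine→purine, transversion)
position 6: T→A (pyrimidine→purine, transversion)
position 10: C→G (pyrimidine→purine, transversion)
position 13: T→C (pyrimidine→pyrimidine, transition)
position 14: T→G (pyrimidine→purine, transversion)
position 16: T→C (pyrimidine→pyrimidine, transition)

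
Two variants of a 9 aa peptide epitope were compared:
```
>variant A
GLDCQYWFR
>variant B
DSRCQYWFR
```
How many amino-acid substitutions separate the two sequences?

The sequences differ at residues 1, 2, 3 (1-based) — 3 in total.

3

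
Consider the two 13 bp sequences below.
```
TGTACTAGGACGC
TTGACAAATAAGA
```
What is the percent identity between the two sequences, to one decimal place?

Mismatches at positions 2, 3, 6, 8, 9, 11, 13 (1-based): 7 of 13.
Identical positions: 6/13 = 46.15% → 46.2%.

46.2%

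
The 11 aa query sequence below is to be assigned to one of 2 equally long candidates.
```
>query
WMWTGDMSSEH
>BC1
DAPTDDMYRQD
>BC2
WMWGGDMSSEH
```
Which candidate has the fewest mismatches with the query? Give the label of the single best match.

Hamming distances to query — BC1: 8; BC2: 1.
Smallest is BC2 with 1 mismatch.

BC2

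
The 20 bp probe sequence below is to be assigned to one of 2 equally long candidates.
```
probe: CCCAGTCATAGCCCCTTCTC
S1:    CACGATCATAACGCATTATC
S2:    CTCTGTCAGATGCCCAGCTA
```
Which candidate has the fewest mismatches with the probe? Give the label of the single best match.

S1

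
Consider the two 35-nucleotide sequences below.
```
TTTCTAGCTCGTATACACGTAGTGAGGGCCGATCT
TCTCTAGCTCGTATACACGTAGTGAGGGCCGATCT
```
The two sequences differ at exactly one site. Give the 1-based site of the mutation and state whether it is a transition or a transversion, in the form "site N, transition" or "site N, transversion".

site 2, transition

Site 2 changes T→C. T is a pyrimidine and C is a pyrimidine, so this is a transition.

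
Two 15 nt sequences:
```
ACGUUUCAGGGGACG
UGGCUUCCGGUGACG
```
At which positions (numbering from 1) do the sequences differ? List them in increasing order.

Differences at position 1 (A→U), position 2 (C→G), position 4 (U→C), position 8 (A→C), position 11 (G→U).

1, 2, 4, 8, 11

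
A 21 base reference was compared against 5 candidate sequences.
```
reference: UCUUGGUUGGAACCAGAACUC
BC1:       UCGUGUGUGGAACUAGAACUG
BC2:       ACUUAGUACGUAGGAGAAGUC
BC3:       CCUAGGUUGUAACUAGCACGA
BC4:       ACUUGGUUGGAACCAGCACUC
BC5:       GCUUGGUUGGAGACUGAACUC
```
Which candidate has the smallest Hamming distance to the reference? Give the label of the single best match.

BC4

BC1 differs at 5 positions; BC2 differs at 8 positions; BC3 differs at 7 positions; BC4 differs at 2 positions; BC5 differs at 4 positions. The closest is BC4.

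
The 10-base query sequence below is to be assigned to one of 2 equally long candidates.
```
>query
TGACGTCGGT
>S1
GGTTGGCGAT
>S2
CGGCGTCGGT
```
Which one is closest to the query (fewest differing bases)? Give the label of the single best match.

S1 differs at 5 bases; S2 differs at 2 bases. The closest is S2.

S2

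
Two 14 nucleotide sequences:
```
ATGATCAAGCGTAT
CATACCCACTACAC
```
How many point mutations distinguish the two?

Comparing position by position, 10 positions differ: 1 (A/C), 2 (T/A), 3 (G/T), 5 (T/C), 7 (A/C), 9 (G/C), 10 (C/T), 11 (G/A), 12 (T/C), 14 (T/C).

10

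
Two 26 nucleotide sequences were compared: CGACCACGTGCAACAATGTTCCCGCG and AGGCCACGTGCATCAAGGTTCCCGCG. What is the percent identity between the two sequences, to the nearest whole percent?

85%

Mismatches at positions 1, 3, 13, 17 (1-based): 4 of 26.
Identical positions: 22/26 = 84.62% → 85%.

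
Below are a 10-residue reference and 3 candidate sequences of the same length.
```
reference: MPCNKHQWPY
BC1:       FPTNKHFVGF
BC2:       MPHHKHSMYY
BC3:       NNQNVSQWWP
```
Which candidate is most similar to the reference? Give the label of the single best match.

BC1 differs at 6 residues; BC2 differs at 5 residues; BC3 differs at 7 residues. The closest is BC2.

BC2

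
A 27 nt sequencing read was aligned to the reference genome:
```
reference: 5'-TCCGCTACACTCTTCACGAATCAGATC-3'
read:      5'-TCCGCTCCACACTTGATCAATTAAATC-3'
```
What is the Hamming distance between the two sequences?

7

The sequences differ at positions 7, 11, 15, 17, 18, 22, 24 (1-based) — 7 in total.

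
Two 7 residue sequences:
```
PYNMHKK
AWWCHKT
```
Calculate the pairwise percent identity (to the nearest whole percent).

5 positions differ (1, 2, 3, 4, 7), so 2 of 7 match: 2/7 = 28.57%.

29%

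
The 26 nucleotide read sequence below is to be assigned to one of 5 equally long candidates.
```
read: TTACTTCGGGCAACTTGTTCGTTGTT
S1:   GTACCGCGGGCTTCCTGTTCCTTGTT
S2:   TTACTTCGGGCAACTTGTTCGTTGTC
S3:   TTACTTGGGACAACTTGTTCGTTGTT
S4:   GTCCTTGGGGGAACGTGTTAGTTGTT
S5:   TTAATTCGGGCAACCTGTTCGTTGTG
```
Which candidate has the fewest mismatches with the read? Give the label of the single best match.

S2

S1 differs at 7 bases; S2 differs at 1 base; S3 differs at 2 bases; S4 differs at 6 bases; S5 differs at 3 bases. The closest is S2.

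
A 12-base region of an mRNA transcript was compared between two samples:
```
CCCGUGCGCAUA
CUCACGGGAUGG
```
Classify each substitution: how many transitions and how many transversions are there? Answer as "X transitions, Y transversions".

4 transitions, 4 transversions

Transitions (purine↔purine or pyrimidine↔pyrimidine): 2 C→U, 4 G→A, 5 U→C, 12 A→G.
Transversions (purine↔pyrimidine): 7 C→G, 9 C→A, 10 A→U, 11 U→G.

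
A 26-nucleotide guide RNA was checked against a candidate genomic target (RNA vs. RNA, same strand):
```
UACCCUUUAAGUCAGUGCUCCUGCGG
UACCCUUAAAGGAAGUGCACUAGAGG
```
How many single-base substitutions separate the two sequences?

Comparing position by position, 7 bases differ: 8 (U/A), 12 (U/G), 13 (C/A), 19 (U/A), 21 (C/U), 22 (U/A), 24 (C/A).

7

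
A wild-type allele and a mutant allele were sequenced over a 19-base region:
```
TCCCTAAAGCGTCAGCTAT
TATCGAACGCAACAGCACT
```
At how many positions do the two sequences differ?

8

The sequences differ at positions 2, 3, 5, 8, 11, 12, 17, 18 (1-based) — 8 in total.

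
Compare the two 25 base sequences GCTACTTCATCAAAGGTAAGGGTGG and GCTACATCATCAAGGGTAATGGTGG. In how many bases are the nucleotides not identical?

Comparing position by position, 3 bases differ: 6 (T/A), 14 (A/G), 20 (G/T).

3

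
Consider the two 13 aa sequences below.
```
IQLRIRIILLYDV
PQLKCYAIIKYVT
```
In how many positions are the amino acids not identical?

Comparing position by position, 9 positions differ: 1 (I/P), 4 (R/K), 5 (I/C), 6 (R/Y), 7 (I/A), 9 (L/I), 10 (L/K), 12 (D/V), 13 (V/T).

9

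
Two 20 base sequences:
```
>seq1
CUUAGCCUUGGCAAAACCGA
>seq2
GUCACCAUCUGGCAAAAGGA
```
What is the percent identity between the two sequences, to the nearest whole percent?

50%

Mismatches at positions 1, 3, 5, 7, 9, 10, 12, 13, 17, 18 (1-based): 10 of 20.
Identical positions: 10/20 = 50% → 50%.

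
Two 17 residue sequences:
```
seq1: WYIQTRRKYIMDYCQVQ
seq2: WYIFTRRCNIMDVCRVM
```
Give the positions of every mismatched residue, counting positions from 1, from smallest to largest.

Scanning 1-based: 4: Q/F; 8: K/C; 9: Y/N; 13: Y/V; 15: Q/R; 17: Q/M.

4, 8, 9, 13, 15, 17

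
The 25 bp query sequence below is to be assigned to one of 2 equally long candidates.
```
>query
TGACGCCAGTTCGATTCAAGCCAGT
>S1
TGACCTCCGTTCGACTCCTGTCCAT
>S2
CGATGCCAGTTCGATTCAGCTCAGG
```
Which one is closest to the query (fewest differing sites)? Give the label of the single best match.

S2

Hamming distances to query — S1: 9; S2: 6.
Smallest is S2 with 6 mismatches.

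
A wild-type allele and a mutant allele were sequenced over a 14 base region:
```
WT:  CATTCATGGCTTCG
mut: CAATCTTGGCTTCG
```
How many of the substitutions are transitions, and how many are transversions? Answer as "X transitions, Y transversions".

0 transitions, 2 transversions

Mismatches (1-based):
base 3: T→A (pyrimidine→purine, transversion)
base 6: A→T (purine→pyrimidine, transversion)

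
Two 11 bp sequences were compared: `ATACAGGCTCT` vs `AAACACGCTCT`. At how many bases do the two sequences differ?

2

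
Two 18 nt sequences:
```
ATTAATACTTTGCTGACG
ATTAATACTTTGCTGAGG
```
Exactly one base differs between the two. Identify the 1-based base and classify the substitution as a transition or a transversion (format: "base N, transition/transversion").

base 17, transversion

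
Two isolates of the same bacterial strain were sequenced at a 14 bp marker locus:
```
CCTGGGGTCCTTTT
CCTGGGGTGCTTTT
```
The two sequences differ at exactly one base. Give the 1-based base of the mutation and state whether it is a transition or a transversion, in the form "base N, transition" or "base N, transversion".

Base 9 changes C→G. C is a pyrimidine and G is a purine, so this is a transversion.

base 9, transversion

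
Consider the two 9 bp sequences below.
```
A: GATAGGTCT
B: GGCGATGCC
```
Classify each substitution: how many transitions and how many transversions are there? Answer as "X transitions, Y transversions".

5 transitions, 2 transversions

Transitions (purine↔purine or pyrimidine↔pyrimidine): 2 A→G, 3 T→C, 4 A→G, 5 G→A, 9 T→C.
Transversions (purine↔pyrimidine): 6 G→T, 7 T→G.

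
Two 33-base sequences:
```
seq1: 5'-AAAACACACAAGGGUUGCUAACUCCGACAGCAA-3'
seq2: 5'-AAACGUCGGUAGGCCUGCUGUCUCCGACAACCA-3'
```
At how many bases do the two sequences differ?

12

Comparing position by position, 12 bases differ: 4 (A/C), 5 (C/G), 6 (A/U), 8 (A/G), 9 (C/G), 10 (A/U), 14 (G/C), 15 (U/C), 20 (A/G), 21 (A/U), 30 (G/A), 32 (A/C).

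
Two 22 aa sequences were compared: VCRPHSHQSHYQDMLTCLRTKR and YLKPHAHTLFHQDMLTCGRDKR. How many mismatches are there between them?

10

Comparing position by position, 10 residues differ: 1 (V/Y), 2 (C/L), 3 (R/K), 6 (S/A), 8 (Q/T), 9 (S/L), 10 (H/F), 11 (Y/H), 18 (L/G), 20 (T/D).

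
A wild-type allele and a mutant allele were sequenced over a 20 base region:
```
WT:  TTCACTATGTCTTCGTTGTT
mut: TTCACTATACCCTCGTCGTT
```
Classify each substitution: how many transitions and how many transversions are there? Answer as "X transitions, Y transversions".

4 transitions, 0 transversions

Transitions (purine↔purine or pyrimidine↔pyrimidine): 9 G→A, 10 T→C, 12 T→C, 17 T→C.
Transversions (purine↔pyrimidine): none.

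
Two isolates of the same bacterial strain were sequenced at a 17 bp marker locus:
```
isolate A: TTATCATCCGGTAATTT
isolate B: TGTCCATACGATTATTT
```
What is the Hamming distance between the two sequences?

6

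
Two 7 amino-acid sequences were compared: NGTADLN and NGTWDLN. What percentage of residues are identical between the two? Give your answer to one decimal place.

85.7%

1 position differs (4), so 6 of 7 match: 6/7 = 85.71%.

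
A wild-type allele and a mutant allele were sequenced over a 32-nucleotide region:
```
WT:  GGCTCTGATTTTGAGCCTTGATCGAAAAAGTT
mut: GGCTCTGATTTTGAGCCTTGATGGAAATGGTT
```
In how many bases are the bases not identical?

3

Comparing position by position, 3 bases differ: 23 (C/G), 28 (A/T), 29 (A/G).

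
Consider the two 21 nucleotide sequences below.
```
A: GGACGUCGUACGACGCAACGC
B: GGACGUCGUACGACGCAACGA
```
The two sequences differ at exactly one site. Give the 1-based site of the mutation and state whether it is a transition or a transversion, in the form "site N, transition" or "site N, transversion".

site 21, transversion

The sequences differ only at site 21: C→A (pyrimidine→purine), a transversion.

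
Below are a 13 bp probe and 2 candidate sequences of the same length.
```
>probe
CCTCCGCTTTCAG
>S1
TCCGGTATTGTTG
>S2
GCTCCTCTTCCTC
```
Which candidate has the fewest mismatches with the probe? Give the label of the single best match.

Hamming distances to probe — S1: 9; S2: 5.
Smallest is S2 with 5 mismatches.

S2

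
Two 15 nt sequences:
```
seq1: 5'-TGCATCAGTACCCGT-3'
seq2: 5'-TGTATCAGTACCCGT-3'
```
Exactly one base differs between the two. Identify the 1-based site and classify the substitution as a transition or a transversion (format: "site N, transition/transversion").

site 3, transition

The sequences differ only at site 3: C→T (pyrimidine→pyrimidine), a transition.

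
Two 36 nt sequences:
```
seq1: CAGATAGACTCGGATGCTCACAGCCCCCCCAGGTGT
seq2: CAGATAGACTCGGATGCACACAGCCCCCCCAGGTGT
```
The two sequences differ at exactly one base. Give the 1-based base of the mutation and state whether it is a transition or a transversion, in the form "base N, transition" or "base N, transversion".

Base 18 changes T→A. T is a pyrimidine and A is a purine, so this is a transversion.

base 18, transversion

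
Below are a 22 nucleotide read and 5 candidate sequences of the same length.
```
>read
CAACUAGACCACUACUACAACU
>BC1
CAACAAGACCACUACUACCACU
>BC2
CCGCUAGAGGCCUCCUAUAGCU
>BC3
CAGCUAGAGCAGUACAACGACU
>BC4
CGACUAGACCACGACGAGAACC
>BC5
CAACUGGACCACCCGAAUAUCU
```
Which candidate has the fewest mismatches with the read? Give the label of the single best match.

BC1

BC1 differs at 2 sites; BC2 differs at 8 sites; BC3 differs at 5 sites; BC4 differs at 5 sites; BC5 differs at 7 sites. The closest is BC1.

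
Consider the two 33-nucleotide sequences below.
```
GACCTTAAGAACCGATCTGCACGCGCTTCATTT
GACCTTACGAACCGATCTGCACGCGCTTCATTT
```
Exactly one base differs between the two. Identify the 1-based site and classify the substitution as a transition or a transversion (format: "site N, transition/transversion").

site 8, transversion

Site 8 changes A→C. A is a purine and C is a pyrimidine, so this is a transversion.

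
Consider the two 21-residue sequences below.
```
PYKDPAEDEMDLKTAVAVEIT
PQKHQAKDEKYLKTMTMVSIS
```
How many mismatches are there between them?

Comparing position by position, 11 residues differ: 2 (Y/Q), 4 (D/H), 5 (P/Q), 7 (E/K), 10 (M/K), 11 (D/Y), 15 (A/M), 16 (V/T), 17 (A/M), 19 (E/S), 21 (T/S).

11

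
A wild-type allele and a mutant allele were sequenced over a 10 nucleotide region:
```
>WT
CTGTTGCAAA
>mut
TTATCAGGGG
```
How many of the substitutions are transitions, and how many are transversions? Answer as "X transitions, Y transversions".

Mismatches (1-based):
position 1: C→T (pyrimidine→pyrimidine, transition)
position 3: G→A (purine→purine, transition)
position 5: T→C (pyrimidine→pyrimidine, transition)
position 6: G→A (purine→purine, transition)
position 7: C→G (pyrimidine→purine, transversion)
position 8: A→G (purine→purine, transition)
position 9: A→G (purine→purine, transition)
position 10: A→G (purine→purine, transition)

7 transitions, 1 transversion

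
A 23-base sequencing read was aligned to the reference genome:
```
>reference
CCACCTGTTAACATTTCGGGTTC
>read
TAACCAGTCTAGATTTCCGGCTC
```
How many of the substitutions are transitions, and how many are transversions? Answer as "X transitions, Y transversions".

Transitions (purine↔purine or pyrimidine↔pyrimidine): 1 C→T, 9 T→C, 21 T→C.
Transversions (purine↔pyrimidine): 2 C→A, 6 T→A, 10 A→T, 12 C→G, 18 G→C.

3 transitions, 5 transversions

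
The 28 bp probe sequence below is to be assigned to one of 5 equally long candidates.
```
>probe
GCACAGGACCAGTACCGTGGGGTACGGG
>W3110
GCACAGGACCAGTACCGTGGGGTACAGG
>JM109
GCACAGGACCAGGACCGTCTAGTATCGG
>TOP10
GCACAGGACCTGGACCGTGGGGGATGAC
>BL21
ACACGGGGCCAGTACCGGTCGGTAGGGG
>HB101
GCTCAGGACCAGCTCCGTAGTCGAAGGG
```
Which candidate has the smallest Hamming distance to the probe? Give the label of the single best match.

Hamming distances to probe — W3110: 1; JM109: 6; TOP10: 6; BL21: 7; HB101: 8.
Smallest is W3110 with 1 mismatch.

W3110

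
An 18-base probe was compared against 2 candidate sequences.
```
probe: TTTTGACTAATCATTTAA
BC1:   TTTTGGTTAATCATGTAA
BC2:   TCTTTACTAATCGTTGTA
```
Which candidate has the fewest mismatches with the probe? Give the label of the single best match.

BC1

Hamming distances to probe — BC1: 3; BC2: 5.
Smallest is BC1 with 3 mismatches.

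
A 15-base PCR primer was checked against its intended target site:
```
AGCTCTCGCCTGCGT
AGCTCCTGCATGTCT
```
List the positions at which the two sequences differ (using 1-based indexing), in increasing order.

Differences at position 6 (T→C), position 7 (C→T), position 10 (C→A), position 13 (C→T), position 14 (G→C).

6, 7, 10, 13, 14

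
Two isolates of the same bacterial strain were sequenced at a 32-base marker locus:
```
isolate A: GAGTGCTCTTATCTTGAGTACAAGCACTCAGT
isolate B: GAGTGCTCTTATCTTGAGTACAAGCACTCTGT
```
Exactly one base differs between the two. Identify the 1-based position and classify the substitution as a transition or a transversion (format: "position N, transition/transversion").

The sequences differ only at position 30: A→T (purine→pyrimidine), a transversion.

position 30, transversion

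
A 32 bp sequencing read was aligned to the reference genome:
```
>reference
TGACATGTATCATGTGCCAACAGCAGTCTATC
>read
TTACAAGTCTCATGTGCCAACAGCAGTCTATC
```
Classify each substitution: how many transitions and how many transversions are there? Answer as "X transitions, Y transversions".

0 transitions, 3 transversions

Transitions (purine↔purine or pyrimidine↔pyrimidine): none.
Transversions (purine↔pyrimidine): 2 G→T, 6 T→A, 9 A→C.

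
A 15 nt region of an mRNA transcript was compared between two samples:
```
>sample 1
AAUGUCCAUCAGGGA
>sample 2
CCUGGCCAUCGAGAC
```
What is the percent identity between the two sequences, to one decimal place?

53.3%

Mismatches at positions 1, 2, 5, 11, 12, 14, 15 (1-based): 7 of 15.
Identical positions: 8/15 = 53.33% → 53.3%.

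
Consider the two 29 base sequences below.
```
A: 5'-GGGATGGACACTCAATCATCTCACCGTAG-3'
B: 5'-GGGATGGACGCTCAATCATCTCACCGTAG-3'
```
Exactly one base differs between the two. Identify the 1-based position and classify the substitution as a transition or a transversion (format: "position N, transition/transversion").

The sequences differ only at position 10: A→G (purine→purine), a transition.

position 10, transition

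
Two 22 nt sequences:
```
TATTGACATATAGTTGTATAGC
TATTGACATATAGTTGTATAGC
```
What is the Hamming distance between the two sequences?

No positions differ; the sequences are identical.

0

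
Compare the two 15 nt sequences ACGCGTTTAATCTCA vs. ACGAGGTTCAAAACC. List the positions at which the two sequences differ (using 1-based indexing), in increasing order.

Differences at position 4 (C→A), position 6 (T→G), position 9 (A→C), position 11 (T→A), position 12 (C→A), position 13 (T→A), position 15 (A→C).

4, 6, 9, 11, 12, 13, 15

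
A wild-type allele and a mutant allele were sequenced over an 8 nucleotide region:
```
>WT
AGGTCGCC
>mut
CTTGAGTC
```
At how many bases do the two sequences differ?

6

The sequences differ at bases 1, 2, 3, 4, 5, 7 (1-based) — 6 in total.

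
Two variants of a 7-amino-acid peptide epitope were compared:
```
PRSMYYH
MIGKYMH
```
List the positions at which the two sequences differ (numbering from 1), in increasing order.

1, 2, 3, 4, 6

Scanning 1-based: 1: P/M; 2: R/I; 3: S/G; 4: M/K; 6: Y/M.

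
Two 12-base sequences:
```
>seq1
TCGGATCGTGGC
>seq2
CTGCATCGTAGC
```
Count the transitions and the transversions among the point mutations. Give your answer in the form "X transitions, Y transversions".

Transitions (purine↔purine or pyrimidine↔pyrimidine): 1 T→C, 2 C→T, 10 G→A.
Transversions (purine↔pyrimidine): 4 G→C.

3 transitions, 1 transversion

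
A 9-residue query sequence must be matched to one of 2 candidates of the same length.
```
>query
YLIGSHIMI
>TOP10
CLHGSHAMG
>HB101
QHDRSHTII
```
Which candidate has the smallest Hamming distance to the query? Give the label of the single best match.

TOP10 differs at 4 positions; HB101 differs at 6 positions. The closest is TOP10.

TOP10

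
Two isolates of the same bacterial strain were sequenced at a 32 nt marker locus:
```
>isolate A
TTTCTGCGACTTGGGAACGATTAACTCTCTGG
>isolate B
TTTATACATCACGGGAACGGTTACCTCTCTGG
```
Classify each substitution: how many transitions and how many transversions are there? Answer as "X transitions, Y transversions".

4 transitions, 4 transversions

Mismatches (1-based):
site 4: C→A (pyrimidine→purine, transversion)
site 6: G→A (purine→purine, transition)
site 8: G→A (purine→purine, transition)
site 9: A→T (purine→pyrimidine, transversion)
site 11: T→A (pyrimidine→purine, transversion)
site 12: T→C (pyrimidine→pyrimidine, transition)
site 20: A→G (purine→purine, transition)
site 24: A→C (purine→pyrimidine, transversion)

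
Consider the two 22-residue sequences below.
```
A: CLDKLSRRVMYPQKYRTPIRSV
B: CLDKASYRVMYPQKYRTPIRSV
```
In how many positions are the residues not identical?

2

Mismatches (1-based): position 5: L→A; position 7: R→Y.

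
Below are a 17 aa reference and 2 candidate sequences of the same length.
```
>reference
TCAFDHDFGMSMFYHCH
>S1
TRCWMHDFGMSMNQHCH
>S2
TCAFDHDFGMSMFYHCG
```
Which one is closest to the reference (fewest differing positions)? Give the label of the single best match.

S1 differs at 6 positions; S2 differs at 1 position. The closest is S2.

S2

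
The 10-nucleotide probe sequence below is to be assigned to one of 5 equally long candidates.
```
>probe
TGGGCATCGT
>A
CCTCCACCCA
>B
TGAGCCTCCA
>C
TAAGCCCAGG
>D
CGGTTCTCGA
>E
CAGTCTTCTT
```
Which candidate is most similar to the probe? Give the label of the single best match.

B

Hamming distances to probe — A: 7; B: 4; C: 6; D: 5; E: 5.
Smallest is B with 4 mismatches.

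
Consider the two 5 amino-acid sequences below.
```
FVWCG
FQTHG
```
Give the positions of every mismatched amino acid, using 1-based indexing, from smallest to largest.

Differences at position 2 (V→Q), position 3 (W→T), position 4 (C→H).

2, 3, 4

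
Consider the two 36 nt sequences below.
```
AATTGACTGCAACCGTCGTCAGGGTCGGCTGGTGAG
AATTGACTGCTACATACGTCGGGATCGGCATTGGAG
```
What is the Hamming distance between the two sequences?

10

Comparing position by position, 10 sites differ: 11 (A/T), 14 (C/A), 15 (G/T), 16 (T/A), 21 (A/G), 24 (G/A), 30 (T/A), 31 (G/T), 32 (G/T), 33 (T/G).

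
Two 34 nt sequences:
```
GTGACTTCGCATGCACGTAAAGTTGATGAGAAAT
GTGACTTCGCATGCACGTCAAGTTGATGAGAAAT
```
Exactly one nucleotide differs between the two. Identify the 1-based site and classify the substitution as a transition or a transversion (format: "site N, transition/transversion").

site 19, transversion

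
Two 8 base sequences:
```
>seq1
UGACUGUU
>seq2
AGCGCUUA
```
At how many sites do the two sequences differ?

6

Comparing position by position, 6 sites differ: 1 (U/A), 3 (A/C), 4 (C/G), 5 (U/C), 6 (G/U), 8 (U/A).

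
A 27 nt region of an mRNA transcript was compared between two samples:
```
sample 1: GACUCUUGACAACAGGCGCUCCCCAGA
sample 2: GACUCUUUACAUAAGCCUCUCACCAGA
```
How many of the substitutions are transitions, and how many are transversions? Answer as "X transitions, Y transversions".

Mismatches (1-based):
base 8: G→U (purine→pyrimidine, transversion)
base 12: A→U (purine→pyrimidine, transversion)
base 13: C→A (pyrimidine→purine, transversion)
base 16: G→C (purine→pyrimidine, transversion)
base 18: G→U (purine→pyrimidine, transversion)
base 22: C→A (pyrimidine→purine, transversion)

0 transitions, 6 transversions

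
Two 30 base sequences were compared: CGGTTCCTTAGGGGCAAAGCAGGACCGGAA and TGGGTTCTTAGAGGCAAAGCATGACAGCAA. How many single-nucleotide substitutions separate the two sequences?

7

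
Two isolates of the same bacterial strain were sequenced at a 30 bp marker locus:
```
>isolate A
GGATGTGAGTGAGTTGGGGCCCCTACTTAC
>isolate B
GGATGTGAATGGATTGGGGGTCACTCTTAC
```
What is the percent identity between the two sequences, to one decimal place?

73.3%

8 positions differ (9, 12, 13, 20, 21, 23, 24, 25), so 22 of 30 match: 22/30 = 73.33%.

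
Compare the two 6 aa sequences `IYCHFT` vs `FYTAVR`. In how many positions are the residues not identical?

5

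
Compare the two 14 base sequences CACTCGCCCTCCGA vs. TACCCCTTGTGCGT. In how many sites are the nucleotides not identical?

Comparing position by position, 8 sites differ: 1 (C/T), 4 (T/C), 6 (G/C), 7 (C/T), 8 (C/T), 9 (C/G), 11 (C/G), 14 (A/T).

8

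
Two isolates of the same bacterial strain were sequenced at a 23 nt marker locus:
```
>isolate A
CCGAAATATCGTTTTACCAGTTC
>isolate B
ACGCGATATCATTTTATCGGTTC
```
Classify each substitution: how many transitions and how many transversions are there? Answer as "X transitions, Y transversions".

Transitions (purine↔purine or pyrimidine↔pyrimidine): 5 A→G, 11 G→A, 17 C→T, 19 A→G.
Transversions (purine↔pyrimidine): 1 C→A, 4 A→C.

4 transitions, 2 transversions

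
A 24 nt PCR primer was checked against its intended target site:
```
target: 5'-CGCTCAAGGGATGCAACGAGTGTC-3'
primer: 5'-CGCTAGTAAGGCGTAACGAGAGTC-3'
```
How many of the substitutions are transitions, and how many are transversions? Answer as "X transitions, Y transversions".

Transitions (purine↔purine or pyrimidine↔pyrimidine): 6 A→G, 8 G→A, 9 G→A, 11 A→G, 12 T→C, 14 C→T.
Transversions (purine↔pyrimidine): 5 C→A, 7 A→T, 21 T→A.

6 transitions, 3 transversions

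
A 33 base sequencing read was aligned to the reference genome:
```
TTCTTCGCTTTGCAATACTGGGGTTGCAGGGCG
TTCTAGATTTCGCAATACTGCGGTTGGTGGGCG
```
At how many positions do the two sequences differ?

8

Comparing position by position, 8 positions differ: 5 (T/A), 6 (C/G), 7 (G/A), 8 (C/T), 11 (T/C), 21 (G/C), 27 (C/G), 28 (A/T).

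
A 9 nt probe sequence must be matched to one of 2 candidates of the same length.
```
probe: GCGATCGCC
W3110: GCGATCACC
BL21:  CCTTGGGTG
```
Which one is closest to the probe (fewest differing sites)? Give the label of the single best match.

W3110

Hamming distances to probe — W3110: 1; BL21: 7.
Smallest is W3110 with 1 mismatch.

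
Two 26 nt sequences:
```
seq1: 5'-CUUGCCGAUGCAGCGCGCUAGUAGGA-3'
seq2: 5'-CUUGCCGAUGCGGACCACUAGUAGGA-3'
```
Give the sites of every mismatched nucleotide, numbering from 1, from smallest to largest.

Scanning 1-based: 12: A/G; 14: C/A; 15: G/C; 17: G/A.

12, 14, 15, 17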